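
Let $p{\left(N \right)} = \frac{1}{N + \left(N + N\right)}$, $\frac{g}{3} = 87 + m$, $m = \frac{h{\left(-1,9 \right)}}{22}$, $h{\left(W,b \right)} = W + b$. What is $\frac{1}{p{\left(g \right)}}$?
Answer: $\frac{8649}{11} \approx 786.27$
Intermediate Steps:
$m = \frac{4}{11}$ ($m = \frac{-1 + 9}{22} = 8 \cdot \frac{1}{22} = \frac{4}{11} \approx 0.36364$)
$g = \frac{2883}{11}$ ($g = 3 \left(87 + \frac{4}{11}\right) = 3 \cdot \frac{961}{11} = \frac{2883}{11} \approx 262.09$)
$p{\left(N \right)} = \frac{1}{3 N}$ ($p{\left(N \right)} = \frac{1}{N + 2 N} = \frac{1}{3 N}$)
$\frac{1}{p{\left(g \right)}} = \frac{1}{\frac{1}{3} \frac{1}{\frac{2883}{11}}} = \frac{1}{\frac{1}{3} \cdot \frac{11}{2883}} = \frac{1}{\frac{11}{8649}} = \frac{8649}{11}$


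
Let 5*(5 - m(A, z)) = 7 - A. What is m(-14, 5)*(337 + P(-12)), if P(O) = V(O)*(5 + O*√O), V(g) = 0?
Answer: 1348/5 ≈ 269.60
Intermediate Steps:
m(A, z) = 18/5 + A/5 (m(A, z) = 5 - (7 - A)/5 = 5 + (-7/5 + A/5) = 18/5 + A/5)
P(O) = 0 (P(O) = 0*(5 + O*√O) = 0*(5 + O^(3/2)) = 0)
m(-14, 5)*(337 + P(-12)) = (18/5 + (⅕)*(-14))*(337 + 0) = (18/5 - 14/5)*337 = (⅘)*337 = 1348/5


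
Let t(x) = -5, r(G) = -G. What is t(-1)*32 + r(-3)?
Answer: -157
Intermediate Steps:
t(-1)*32 + r(-3) = -5*32 - 1*(-3) = -160 + 3 = -157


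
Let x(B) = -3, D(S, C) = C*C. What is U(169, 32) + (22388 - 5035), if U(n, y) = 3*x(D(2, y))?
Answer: 17344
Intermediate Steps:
D(S, C) = C²
U(n, y) = -9 (U(n, y) = 3*(-3) = -9)
U(169, 32) + (22388 - 5035) = -9 + (22388 - 5035) = -9 + 17353 = 17344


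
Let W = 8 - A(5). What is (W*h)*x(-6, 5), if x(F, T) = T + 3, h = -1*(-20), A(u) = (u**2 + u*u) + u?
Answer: -7520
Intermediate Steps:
A(u) = u + 2*u**2 (A(u) = (u**2 + u**2) + u = 2*u**2 + u = u + 2*u**2)
h = 20
W = -47 (W = 8 - 5*(1 + 2*5) = 8 - 5*(1 + 10) = 8 - 5*11 = 8 - 1*55 = 8 - 55 = -47)
x(F, T) = 3 + T
(W*h)*x(-6, 5) = (-47*20)*(3 + 5) = -940*8 = -7520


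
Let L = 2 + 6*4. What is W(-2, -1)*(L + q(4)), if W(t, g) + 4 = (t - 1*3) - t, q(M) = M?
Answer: -210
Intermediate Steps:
W(t, g) = -7 (W(t, g) = -4 + ((t - 1*3) - t) = -4 + ((t - 3) - t) = -4 + ((-3 + t) - t) = -4 - 3 = -7)
L = 26 (L = 2 + 24 = 26)
W(-2, -1)*(L + q(4)) = -7*(26 + 4) = -7*30 = -210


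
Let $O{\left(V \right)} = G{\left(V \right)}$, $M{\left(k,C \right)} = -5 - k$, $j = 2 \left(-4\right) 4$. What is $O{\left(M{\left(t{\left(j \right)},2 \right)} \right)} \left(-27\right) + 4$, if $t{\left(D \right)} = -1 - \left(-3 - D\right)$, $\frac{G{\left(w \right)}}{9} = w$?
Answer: $-6071$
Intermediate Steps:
$G{\left(w \right)} = 9 w$
$j = -32$ ($j = \left(-8\right) 4 = -32$)
$t{\left(D \right)} = 2 + D$ ($t{\left(D \right)} = -1 + \left(3 + D\right) = 2 + D$)
$O{\left(V \right)} = 9 V$
$O{\left(M{\left(t{\left(j \right)},2 \right)} \right)} \left(-27\right) + 4 = 9 \left(-5 - \left(2 - 32\right)\right) \left(-27\right) + 4 = 9 \left(-5 - -30\right) \left(-27\right) + 4 = 9 \left(-5 + 30\right) \left(-27\right) + 4 = 9 \cdot 25 \left(-27\right) + 4 = 225 \left(-27\right) + 4 = -6075 + 4 = -6071$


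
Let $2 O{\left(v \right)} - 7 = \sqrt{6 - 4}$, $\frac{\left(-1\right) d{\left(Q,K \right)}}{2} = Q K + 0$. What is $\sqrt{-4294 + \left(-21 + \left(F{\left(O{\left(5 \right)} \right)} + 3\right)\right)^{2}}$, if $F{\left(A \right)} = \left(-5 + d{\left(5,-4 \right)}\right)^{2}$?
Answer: $39 \sqrt{955} \approx 1205.2$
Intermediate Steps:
$d{\left(Q,K \right)} = - 2 K Q$ ($d{\left(Q,K \right)} = - 2 \left(Q K + 0\right) = - 2 \left(K Q + 0\right) = - 2 K Q$)
$O{\left(v \right)} = \frac{7}{2} + \frac{\sqrt{2}}{2}$ ($O{\left(v \right)} = \frac{7}{2} + \frac{\sqrt{6 - 4}}{2} = \frac{7}{2} + \frac{\sqrt{2}}{2}$)
$F{\left(A \right)} = 1225$ ($F{\left(A \right)} = \left(-5 - \left(-8\right) 5\right)^{2} = \left(-5 + 40\right)^{2} = 35^{2} = 1225$)
$\sqrt{-4294 + \left(-21 + \left(F{\left(O{\left(5 \right)} \right)} + 3\right)\right)^{2}} = \sqrt{-4294 + \left(-21 + \left(1225 + 3\right)\right)^{2}} = \sqrt{-4294 + \left(-21 + 1228\right)^{2}} = \sqrt{-4294 + 1207^{2}} = \sqrt{-4294 + 1456849} = \sqrt{1452555} = 39 \sqrt{955}$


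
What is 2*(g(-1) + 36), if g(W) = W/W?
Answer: 74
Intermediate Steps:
g(W) = 1
2*(g(-1) + 36) = 2*(1 + 36) = 2*37 = 74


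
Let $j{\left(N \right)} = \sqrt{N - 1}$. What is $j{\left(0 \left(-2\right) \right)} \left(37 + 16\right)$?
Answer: $53 i \approx 53.0 i$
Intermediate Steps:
$j{\left(N \right)} = \sqrt{-1 + N}$
$j{\left(0 \left(-2\right) \right)} \left(37 + 16\right) = \sqrt{-1 + 0 \left(-2\right)} \left(37 + 16\right) = \sqrt{-1 + 0} \cdot 53 = \sqrt{-1} \cdot 53 = i 53 = 53 i$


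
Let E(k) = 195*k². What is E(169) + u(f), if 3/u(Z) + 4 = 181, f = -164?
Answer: 328594306/59 ≈ 5.5694e+6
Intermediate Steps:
u(Z) = 1/59 (u(Z) = 3/(-4 + 181) = 3/177 = 3*(1/177) = 1/59)
E(169) + u(f) = 195*169² + 1/59 = 195*28561 + 1/59 = 5569395 + 1/59 = 328594306/59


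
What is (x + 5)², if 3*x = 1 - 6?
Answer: 100/9 ≈ 11.111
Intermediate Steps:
x = -5/3 (x = (1 - 6)/3 = (⅓)*(-5) = -5/3 ≈ -1.6667)
(x + 5)² = (-5/3 + 5)² = (10/3)² = 100/9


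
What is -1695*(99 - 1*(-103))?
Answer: -342390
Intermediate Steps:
-1695*(99 - 1*(-103)) = -1695*(99 + 103) = -1695*202 = -342390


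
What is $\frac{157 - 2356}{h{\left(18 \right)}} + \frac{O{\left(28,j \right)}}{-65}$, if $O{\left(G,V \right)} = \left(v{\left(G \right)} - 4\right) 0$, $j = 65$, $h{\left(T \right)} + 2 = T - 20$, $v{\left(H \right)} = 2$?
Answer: $\frac{2199}{4} \approx 549.75$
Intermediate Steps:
$h{\left(T \right)} = -22 + T$ ($h{\left(T \right)} = -2 + \left(T - 20\right) = -2 + \left(-20 + T\right) = -22 + T$)
$O{\left(G,V \right)} = 0$ ($O{\left(G,V \right)} = \left(2 - 4\right) 0 = \left(-2\right) 0 = 0$)
$\frac{157 - 2356}{h{\left(18 \right)}} + \frac{O{\left(28,j \right)}}{-65} = \frac{157 - 2356}{-22 + 18} + \frac{0}{-65} = - \frac{2199}{-4} + 0 \left(- \frac{1}{65}\right) = \left(-2199\right) \left(- \frac{1}{4}\right) + 0 = \frac{2199}{4} + 0 = \frac{2199}{4}$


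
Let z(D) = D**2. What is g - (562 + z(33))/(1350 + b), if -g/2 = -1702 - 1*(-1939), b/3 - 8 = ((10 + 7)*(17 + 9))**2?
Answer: -278460535/587466 ≈ -474.00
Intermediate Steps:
b = 586116 (b = 24 + 3*((10 + 7)*(17 + 9))**2 = 24 + 3*(17*26)**2 = 24 + 3*442**2 = 24 + 3*195364 = 24 + 586092 = 586116)
g = -474 (g = -2*(-1702 - 1*(-1939)) = -2*(-1702 + 1939) = -2*237 = -474)
g - (562 + z(33))/(1350 + b) = -474 - (562 + 33**2)/(1350 + 586116) = -474 - (562 + 1089)/587466 = -474 - 1651/587466 = -278460535/587466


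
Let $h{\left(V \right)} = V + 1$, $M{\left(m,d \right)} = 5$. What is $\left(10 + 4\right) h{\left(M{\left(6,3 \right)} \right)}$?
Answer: $84$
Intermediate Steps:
$h{\left(V \right)} = 1 + V$
$\left(10 + 4\right) h{\left(M{\left(6,3 \right)} \right)} = \left(10 + 4\right) \left(1 + 5\right) = 14 \cdot 6 = 84$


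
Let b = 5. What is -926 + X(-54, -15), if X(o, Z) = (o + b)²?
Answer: 1475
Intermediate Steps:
X(o, Z) = (5 + o)² (X(o, Z) = (o + 5)² = (5 + o)²)
-926 + X(-54, -15) = -926 + (5 - 54)² = -926 + (-49)² = -926 + 2401 = 1475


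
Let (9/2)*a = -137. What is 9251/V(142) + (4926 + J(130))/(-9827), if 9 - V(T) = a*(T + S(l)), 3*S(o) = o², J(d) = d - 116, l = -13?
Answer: 149817269/145862161 ≈ 1.0271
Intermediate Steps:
a = -274/9 (a = (2/9)*(-137) = -274/9 ≈ -30.444)
J(d) = -116 + d
S(o) = o²/3
V(T) = 46549/27 + 274*T/9 (V(T) = 9 - (-274)*(T + (⅓)*(-13)²)/9 = 9 - (-274)*(T + (⅓)*169)/9 = 9 - (-274)*(T + 169/3)/9 = 9 - (-274)*(169/3 + T)/9 = 9 - (-46306/27 - 274*T/9) = 9 + (46306/27 + 274*T/9) = 46549/27 + 274*T/9)
9251/V(142) + (4926 + J(130))/(-9827) = 9251/(46549/27 + (274/9)*142) + (4926 + (-116 + 130))/(-9827) = 9251/(46549/27 + 38908/9) + (4926 + 14)*(-1/9827) = 9251/(163273/27) + 4940*(-1/9827) = 9251*(27/163273) - 4940/9827 = 22707/14843 - 4940/9827 = 149817269/145862161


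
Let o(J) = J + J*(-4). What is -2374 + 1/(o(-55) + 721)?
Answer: -2103363/886 ≈ -2374.0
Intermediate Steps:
o(J) = -3*J (o(J) = J - 4*J = -3*J)
-2374 + 1/(o(-55) + 721) = -2374 + 1/(-3*(-55) + 721) = -2374 + 1/(165 + 721) = -2374 + 1/886 = -2103363/886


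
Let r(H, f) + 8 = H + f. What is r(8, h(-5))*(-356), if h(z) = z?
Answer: 1780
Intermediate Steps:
r(H, f) = -8 + H + f (r(H, f) = -8 + (H + f) = -8 + H + f)
r(8, h(-5))*(-356) = (-8 + 8 - 5)*(-356) = -5*(-356) = 1780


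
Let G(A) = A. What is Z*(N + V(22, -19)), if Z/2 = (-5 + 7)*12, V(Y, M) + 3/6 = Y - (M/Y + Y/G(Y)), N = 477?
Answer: 263136/11 ≈ 23921.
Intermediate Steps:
V(Y, M) = -3/2 + Y - M/Y (V(Y, M) = -½ + (Y - (M/Y + Y/Y)) = -½ + (Y - (M/Y + 1)) = -½ + (Y - (1 + M/Y)) = -½ + (Y + (-1 - M/Y)) = -½ + (-1 + Y - M/Y) = -3/2 + Y - M/Y)
Z = 48 (Z = 2*((-5 + 7)*12) = 2*(2*12) = 2*24 = 48)
Z*(N + V(22, -19)) = 48*(477 + (-3/2 + 22 - 1*(-19)/22)) = 48*(477 + (-3/2 + 22 - 1*(-19)*1/22)) = 48*(477 + (-3/2 + 22 + 19/22)) = 48*(477 + 235/11) = 48*(5482/11) = 263136/11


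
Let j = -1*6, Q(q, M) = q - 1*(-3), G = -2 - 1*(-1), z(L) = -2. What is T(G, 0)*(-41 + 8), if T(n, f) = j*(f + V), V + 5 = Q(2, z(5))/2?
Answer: -495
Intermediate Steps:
G = -1 (G = -2 + 1 = -1)
Q(q, M) = 3 + q (Q(q, M) = q + 3 = 3 + q)
j = -6
V = -5/2 (V = -5 + (3 + 2)/2 = -5 + 5*(1/2) = -5 + 5/2 = -5/2 ≈ -2.5000)
T(n, f) = 15 - 6*f (T(n, f) = -6*(f - 5/2) = -6*(-5/2 + f) = 15 - 6*f)
T(G, 0)*(-41 + 8) = (15 - 6*0)*(-41 + 8) = (15 + 0)*(-33) = 15*(-33) = -495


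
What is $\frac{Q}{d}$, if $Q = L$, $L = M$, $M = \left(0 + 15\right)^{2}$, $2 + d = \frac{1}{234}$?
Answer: $- \frac{52650}{467} \approx -112.74$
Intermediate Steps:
$d = - \frac{467}{234}$ ($d = -2 + \frac{1}{234} = - \frac{467}{234} \approx -1.9957$)
$M = 225$ ($M = 15^{2} = 225$)
$L = 225$
$Q = 225$
$\frac{Q}{d} = \frac{225}{- \frac{467}{234}} = 225 \left(- \frac{234}{467}\right) = - \frac{52650}{467}$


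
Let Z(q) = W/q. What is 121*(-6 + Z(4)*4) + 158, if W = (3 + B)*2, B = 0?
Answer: 158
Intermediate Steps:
W = 6 (W = (3 + 0)*2 = 3*2 = 6)
Z(q) = 6/q
121*(-6 + Z(4)*4) + 158 = 121*(-6 + (6/4)*4) + 158 = 121*(-6 + (6*(1/4))*4) + 158 = 121*(-6 + (3/2)*4) + 158 = 121*(-6 + 6) + 158 = 121*0 + 158 = 0 + 158 = 158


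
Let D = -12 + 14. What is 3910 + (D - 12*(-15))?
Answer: 4092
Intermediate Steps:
D = 2
3910 + (D - 12*(-15)) = 3910 + (2 - 12*(-15)) = 3910 + (2 + 180) = 3910 + 182 = 4092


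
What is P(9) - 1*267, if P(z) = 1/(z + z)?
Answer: -4805/18 ≈ -266.94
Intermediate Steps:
P(z) = 1/(2*z)
P(9) - 1*267 = (½)/9 - 1*267 = (½)*(⅑) - 267 = 1/18 - 267 = -4805/18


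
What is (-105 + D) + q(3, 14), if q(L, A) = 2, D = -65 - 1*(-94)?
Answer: -74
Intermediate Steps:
D = 29 (D = -65 + 94 = 29)
(-105 + D) + q(3, 14) = (-105 + 29) + 2 = -76 + 2 = -74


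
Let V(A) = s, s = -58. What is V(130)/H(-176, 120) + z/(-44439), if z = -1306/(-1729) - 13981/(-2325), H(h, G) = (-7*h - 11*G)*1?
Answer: 167077572349/253555602300 ≈ 0.65894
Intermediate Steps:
H(h, G) = -11*G - 7*h (H(h, G) = (-11*G - 7*h)*1 = -11*G - 7*h)
z = 877729/129675 (z = -1306*(-1/1729) - 13981*(-1/2325) = 1306/1729 + 451/75 = 877729/129675 ≈ 6.7687)
V(A) = -58
V(130)/H(-176, 120) + z/(-44439) = -58/(-11*120 - 7*(-176)) + (877729/129675)/(-44439) = -58/(-1320 + 1232) + (877729/129675)*(-1/44439) = -58/(-88) - 877729/5762627325 = -58*(-1/88) - 877729/5762627325 = 29/44 - 877729/5762627325 = 167077572349/253555602300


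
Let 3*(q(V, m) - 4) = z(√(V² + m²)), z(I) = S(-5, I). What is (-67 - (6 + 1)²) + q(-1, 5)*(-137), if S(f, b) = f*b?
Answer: -664 + 685*√26/3 ≈ 500.28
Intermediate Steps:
S(f, b) = b*f
z(I) = -5*I (z(I) = I*(-5) = -5*I)
q(V, m) = 4 - 5*√(V² + m²)/3 (q(V, m) = 4 + (-5*√(V² + m²))/3 = 4 - 5*√(V² + m²)/3)
(-67 - (6 + 1)²) + q(-1, 5)*(-137) = (-67 - (6 + 1)²) + (4 - 5*√((-1)² + 5²)/3)*(-137) = (-67 - 1*7²) + (4 - 5*√(1 + 25)/3)*(-137) = (-67 - 1*49) + (4 - 5*√26/3)*(-137) = (-67 - 49) + (-548 + 685*√26/3) = -116 + (-548 + 685*√26/3) = -664 + 685*√26/3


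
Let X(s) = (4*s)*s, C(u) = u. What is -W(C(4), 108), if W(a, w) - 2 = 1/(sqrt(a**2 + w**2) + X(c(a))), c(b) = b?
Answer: -472/237 - sqrt(730)/1896 ≈ -2.0058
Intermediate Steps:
X(s) = 4*s**2
W(a, w) = 2 + 1/(sqrt(a**2 + w**2) + 4*a**2)
-W(C(4), 108) = -(1 + 2*sqrt(4**2 + 108**2) + 8*4**2)/(sqrt(4**2 + 108**2) + 4*4**2) = -(1 + 2*sqrt(16 + 11664) + 8*16)/(sqrt(16 + 11664) + 4*16) = -(1 + 2*sqrt(11680) + 128)/(sqrt(11680) + 64) = -(1 + 2*(4*sqrt(730)) + 128)/(4*sqrt(730) + 64) = -(1 + 8*sqrt(730) + 128)/(64 + 4*sqrt(730)) = -(129 + 8*sqrt(730))/(64 + 4*sqrt(730))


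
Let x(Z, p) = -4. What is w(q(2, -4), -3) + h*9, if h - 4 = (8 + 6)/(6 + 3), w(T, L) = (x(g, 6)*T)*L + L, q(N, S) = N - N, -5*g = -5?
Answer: 47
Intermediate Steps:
g = 1 (g = -⅕*(-5) = 1)
q(N, S) = 0
w(T, L) = L - 4*L*T (w(T, L) = (-4*T)*L + L = -4*L*T + L = L - 4*L*T)
h = 50/9 (h = 4 + (8 + 6)/(6 + 3) = 4 + 14/9 = 50/9 ≈ 5.5556)
w(q(2, -4), -3) + h*9 = -3*(1 - 4*0) + (50/9)*9 = -3*(1 + 0) + 50 = -3*1 + 50 = -3 + 50 = 47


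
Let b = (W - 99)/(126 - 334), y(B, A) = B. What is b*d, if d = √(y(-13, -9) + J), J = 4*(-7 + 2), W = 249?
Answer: -75*I*√33/104 ≈ -4.1427*I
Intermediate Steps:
J = -20 (J = 4*(-5) = -20)
b = -75/104 (b = (249 - 99)/(126 - 334) = 150/(-208) = 150*(-1/208) = -75/104 ≈ -0.72115)
d = I*√33 (d = √(-13 - 20) = √(-33) = I*√33 ≈ 5.7446*I)
b*d = -75*I*√33/104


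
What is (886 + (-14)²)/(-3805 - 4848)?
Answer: -1082/8653 ≈ -0.12504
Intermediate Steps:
(886 + (-14)²)/(-3805 - 4848) = (886 + 196)/(-8653) = 1082*(-1/8653) = -1082/8653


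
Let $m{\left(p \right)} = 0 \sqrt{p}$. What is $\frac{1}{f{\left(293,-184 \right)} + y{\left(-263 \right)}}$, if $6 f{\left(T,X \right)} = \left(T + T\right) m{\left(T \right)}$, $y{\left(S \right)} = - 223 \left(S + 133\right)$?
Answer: $\frac{1}{28990} \approx 3.4495 \cdot 10^{-5}$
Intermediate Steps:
$m{\left(p \right)} = 0$
$y{\left(S \right)} = -29659 - 223 S$ ($y{\left(S \right)} = - 223 \left(133 + S\right) = -29659 - 223 S$)
$f{\left(T,X \right)} = 0$ ($f{\left(T,X \right)} = \frac{\left(T + T\right) 0}{6} = \frac{2 T 0}{6} = \frac{1}{6} \cdot 0 = 0$)
$\frac{1}{f{\left(293,-184 \right)} + y{\left(-263 \right)}} = \frac{1}{0 - -28990} = \frac{1}{0 + \left(-29659 + 58649\right)} = \frac{1}{0 + 28990} = \frac{1}{28990}$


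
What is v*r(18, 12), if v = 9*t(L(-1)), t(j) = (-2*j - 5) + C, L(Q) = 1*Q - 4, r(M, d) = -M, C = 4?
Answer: -1458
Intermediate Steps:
L(Q) = -4 + Q (L(Q) = Q - 4 = -4 + Q)
t(j) = -1 - 2*j (t(j) = (-2*j - 5) + 4 = (-5 - 2*j) + 4 = -1 - 2*j)
v = 81 (v = 9*(-1 - 2*(-4 - 1)) = 9*(-1 - 2*(-5)) = 9*(-1 + 10) = 9*9 = 81)
v*r(18, 12) = 81*(-1*18) = 81*(-18) = -1458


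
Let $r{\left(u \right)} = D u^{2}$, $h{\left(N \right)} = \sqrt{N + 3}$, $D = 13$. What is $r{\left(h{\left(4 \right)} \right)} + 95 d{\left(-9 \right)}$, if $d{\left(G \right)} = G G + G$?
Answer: $6931$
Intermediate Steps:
$d{\left(G \right)} = G + G^{2}$ ($d{\left(G \right)} = G^{2} + G = G + G^{2}$)
$h{\left(N \right)} = \sqrt{3 + N}$
$r{\left(u \right)} = 13 u^{2}$
$r{\left(h{\left(4 \right)} \right)} + 95 d{\left(-9 \right)} = 13 \left(\sqrt{3 + 4}\right)^{2} + 95 \left(- 9 \left(1 - 9\right)\right) = 13 \left(\sqrt{7}\right)^{2} + 95 \left(\left(-9\right) \left(-8\right)\right) = 13 \cdot 7 + 95 \cdot 72 = 91 + 6840 = 6931$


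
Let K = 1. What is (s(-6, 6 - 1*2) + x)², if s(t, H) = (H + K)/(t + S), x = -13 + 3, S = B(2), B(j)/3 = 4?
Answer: 3025/36 ≈ 84.028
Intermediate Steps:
B(j) = 12 (B(j) = 3*4 = 12)
S = 12
x = -10
s(t, H) = (1 + H)/(12 + t) (s(t, H) = (H + 1)/(t + 12) = (1 + H)/(12 + t))
(s(-6, 6 - 1*2) + x)² = ((1 + (6 - 1*2))/(12 - 6) - 10)² = ((1 + (6 - 2))/6 - 10)² = ((1 + 4)/6 - 10)² = ((⅙)*5 - 10)² = (⅚ - 10)² = (-55/6)² = 3025/36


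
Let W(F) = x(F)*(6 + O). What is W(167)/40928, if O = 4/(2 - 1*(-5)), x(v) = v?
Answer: 3841/143248 ≈ 0.026814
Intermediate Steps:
O = 4/7 (O = 4/(2 + 5) = 4/7 ≈ 0.57143)
W(F) = 46*F/7 (W(F) = F*(6 + 4/7) = F*(46/7) = 46*F/7)
W(167)/40928 = ((46/7)*167)/40928 = (7682/7)*(1/40928) = 3841/143248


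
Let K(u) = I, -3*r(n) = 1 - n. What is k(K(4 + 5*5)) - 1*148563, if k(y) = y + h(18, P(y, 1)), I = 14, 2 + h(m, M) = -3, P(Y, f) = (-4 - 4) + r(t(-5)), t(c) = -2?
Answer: -148554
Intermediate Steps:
r(n) = -⅓ + n/3 (r(n) = -(1 - n)/3 = -⅓ + n/3)
P(Y, f) = -9 (P(Y, f) = (-4 - 4) + (-⅓ + (⅓)*(-2)) = -8 + (-⅓ - ⅔) = -8 - 1 = -9)
h(m, M) = -5 (h(m, M) = -2 - 3 = -5)
K(u) = 14
k(y) = -5 + y (k(y) = y - 5 = -5 + y)
k(K(4 + 5*5)) - 1*148563 = (-5 + 14) - 1*148563 = 9 - 148563 = -148554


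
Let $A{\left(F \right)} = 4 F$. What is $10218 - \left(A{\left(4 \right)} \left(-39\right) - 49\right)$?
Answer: $10891$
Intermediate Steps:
$10218 - \left(A{\left(4 \right)} \left(-39\right) - 49\right) = 10218 - \left(4 \cdot 4 \left(-39\right) - 49\right) = 10218 - \left(16 \left(-39\right) - 49\right) = 10218 - \left(-624 - 49\right) = 10218 - -673 = 10218 + 673 = 10891$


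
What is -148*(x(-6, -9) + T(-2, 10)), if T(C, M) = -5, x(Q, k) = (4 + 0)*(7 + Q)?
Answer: 148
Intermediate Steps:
x(Q, k) = 28 + 4*Q (x(Q, k) = 4*(7 + Q) = 28 + 4*Q)
-148*(x(-6, -9) + T(-2, 10)) = -148*((28 + 4*(-6)) - 5) = -148*((28 - 24) - 5) = -148*(4 - 5) = -148*(-1) = 148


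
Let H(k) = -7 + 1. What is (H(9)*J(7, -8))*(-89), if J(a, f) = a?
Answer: 3738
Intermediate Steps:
H(k) = -6
(H(9)*J(7, -8))*(-89) = -6*7*(-89) = -42*(-89) = 3738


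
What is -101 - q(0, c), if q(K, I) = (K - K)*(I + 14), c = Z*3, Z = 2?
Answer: -101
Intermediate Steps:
c = 6 (c = 2*3 = 6)
q(K, I) = 0 (q(K, I) = 0*(14 + I) = 0)
-101 - q(0, c) = -101 - 1*0 = -101 + 0 = -101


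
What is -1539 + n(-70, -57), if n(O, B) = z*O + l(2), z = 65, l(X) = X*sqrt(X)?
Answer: -6089 + 2*sqrt(2) ≈ -6086.2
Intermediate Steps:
l(X) = X**(3/2)
n(O, B) = 2*sqrt(2) + 65*O (n(O, B) = 65*O + 2**(3/2) = 65*O + 2*sqrt(2) = 2*sqrt(2) + 65*O)
-1539 + n(-70, -57) = -1539 + (2*sqrt(2) + 65*(-70)) = -1539 + (2*sqrt(2) - 4550) = -1539 + (-4550 + 2*sqrt(2)) = -6089 + 2*sqrt(2)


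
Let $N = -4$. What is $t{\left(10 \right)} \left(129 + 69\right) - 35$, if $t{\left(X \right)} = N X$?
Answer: $-7955$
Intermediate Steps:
$t{\left(X \right)} = - 4 X$
$t{\left(10 \right)} \left(129 + 69\right) - 35 = \left(-4\right) 10 \left(129 + 69\right) - 35 = \left(-40\right) 198 - 35 = -7920 - 35 = -7955$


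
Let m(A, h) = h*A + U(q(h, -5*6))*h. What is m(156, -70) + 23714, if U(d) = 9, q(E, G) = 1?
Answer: 12164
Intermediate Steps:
m(A, h) = 9*h + A*h (m(A, h) = h*A + 9*h = A*h + 9*h = 9*h + A*h)
m(156, -70) + 23714 = -70*(9 + 156) + 23714 = -70*165 + 23714 = -11550 + 23714 = 12164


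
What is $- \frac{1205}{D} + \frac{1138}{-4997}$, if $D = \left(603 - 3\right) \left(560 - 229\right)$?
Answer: $- \frac{46405637}{198480840} \approx -0.2338$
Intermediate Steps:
$D = 198600$ ($D = 600 \cdot 331 = 198600$)
$- \frac{1205}{D} + \frac{1138}{-4997} = - \frac{1205}{198600} + \frac{1138}{-4997} = \left(-1205\right) \frac{1}{198600} + 1138 \left(- \frac{1}{4997}\right) = - \frac{241}{39720} - \frac{1138}{4997} = - \frac{46405637}{198480840}$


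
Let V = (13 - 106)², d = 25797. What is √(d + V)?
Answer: √34446 ≈ 185.60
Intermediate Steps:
V = 8649 (V = (-93)² = 8649)
√(d + V) = √(25797 + 8649) = √34446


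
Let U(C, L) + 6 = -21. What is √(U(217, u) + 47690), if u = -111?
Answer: √47663 ≈ 218.32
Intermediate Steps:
U(C, L) = -27 (U(C, L) = -6 - 21 = -27)
√(U(217, u) + 47690) = √(-27 + 47690) = √47663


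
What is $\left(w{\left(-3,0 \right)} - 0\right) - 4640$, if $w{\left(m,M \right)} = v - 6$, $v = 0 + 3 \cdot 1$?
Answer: $-4643$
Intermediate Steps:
$v = 3$ ($v = 0 + 3 = 3$)
$w{\left(m,M \right)} = -3$ ($w{\left(m,M \right)} = 3 - 6 = -3$)
$\left(w{\left(-3,0 \right)} - 0\right) - 4640 = \left(-3 - 0\right) - 4640 = \left(-3 + 0\right) - 4640 = -3 - 4640 = -4643$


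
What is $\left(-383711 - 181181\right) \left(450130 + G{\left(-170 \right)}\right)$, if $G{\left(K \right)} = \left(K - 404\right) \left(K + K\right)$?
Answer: $-364519158680$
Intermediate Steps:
$G{\left(K \right)} = 2 K \left(-404 + K\right)$ ($G{\left(K \right)} = \left(-404 + K\right) 2 K = 2 K \left(-404 + K\right)$)
$\left(-383711 - 181181\right) \left(450130 + G{\left(-170 \right)}\right) = \left(-383711 - 181181\right) \left(450130 + 2 \left(-170\right) \left(-404 - 170\right)\right) = \left(-383711 - 181181\right) \left(450130 + 2 \left(-170\right) \left(-574\right)\right) = - 564892 \left(450130 + 195160\right) = \left(-564892\right) 645290 = -364519158680$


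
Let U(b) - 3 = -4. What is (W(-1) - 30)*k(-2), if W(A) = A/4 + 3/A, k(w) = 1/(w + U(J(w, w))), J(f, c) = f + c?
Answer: 133/12 ≈ 11.083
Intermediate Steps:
J(f, c) = c + f
U(b) = -1 (U(b) = 3 - 4 = -1)
k(w) = 1/(-1 + w) (k(w) = 1/(w - 1) = 1/(-1 + w))
W(A) = 3/A + A/4 (W(A) = A*(¼) + 3/A = A/4 + 3/A = 3/A + A/4)
(W(-1) - 30)*k(-2) = ((3/(-1) + (¼)*(-1)) - 30)/(-1 - 2) = ((3*(-1) - ¼) - 30)/(-3) = ((-3 - ¼) - 30)*(-⅓) = (-13/4 - 30)*(-⅓) = -133/4*(-⅓) = 133/12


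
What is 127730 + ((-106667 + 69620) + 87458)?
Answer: 178141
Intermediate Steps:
127730 + ((-106667 + 69620) + 87458) = 127730 + (-37047 + 87458) = 127730 + 50411 = 178141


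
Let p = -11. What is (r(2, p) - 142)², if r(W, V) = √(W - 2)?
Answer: 20164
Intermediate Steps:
r(W, V) = √(-2 + W)
(r(2, p) - 142)² = (√(-2 + 2) - 142)² = (√0 - 142)² = (0 - 142)² = (-142)² = 20164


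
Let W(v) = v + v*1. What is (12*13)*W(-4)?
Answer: -1248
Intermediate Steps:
W(v) = 2*v (W(v) = v + v = 2*v)
(12*13)*W(-4) = (12*13)*(2*(-4)) = 156*(-8) = -1248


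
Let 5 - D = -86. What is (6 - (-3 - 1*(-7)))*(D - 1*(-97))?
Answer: 376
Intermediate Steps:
D = 91 (D = 5 - 1*(-86) = 5 + 86 = 91)
(6 - (-3 - 1*(-7)))*(D - 1*(-97)) = (6 - (-3 - 1*(-7)))*(91 - 1*(-97)) = (6 - (-3 + 7))*(91 + 97) = (6 - 1*4)*188 = (6 - 4)*188 = 2*188 = 376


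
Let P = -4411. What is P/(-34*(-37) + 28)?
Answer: -4411/1286 ≈ -3.4300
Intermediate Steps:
P/(-34*(-37) + 28) = -4411/(-34*(-37) + 28) = -4411/(1258 + 28) = -4411/1286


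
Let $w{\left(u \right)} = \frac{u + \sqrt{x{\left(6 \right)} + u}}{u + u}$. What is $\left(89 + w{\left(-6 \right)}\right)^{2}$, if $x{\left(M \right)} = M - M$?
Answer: $\frac{\left(1074 - i \sqrt{6}\right)^{2}}{144} \approx 8010.2 - 36.538 i$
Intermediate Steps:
$x{\left(M \right)} = 0$
$w{\left(u \right)} = \frac{u + \sqrt{u}}{2 u}$ ($w{\left(u \right)} = \frac{u + \sqrt{0 + u}}{u + u} = \frac{u + \sqrt{u}}{2 u}$)
$\left(89 + w{\left(-6 \right)}\right)^{2} = \left(89 + \frac{-6 + \sqrt{-6}}{2 \left(-6\right)}\right)^{2} = \left(89 + \frac{1}{2} \left(- \frac{1}{6}\right) \left(-6 + i \sqrt{6}\right)\right)^{2} = \left(89 + \left(\frac{1}{2} - \frac{i \sqrt{6}}{12}\right)\right)^{2} = \left(\frac{179}{2} - \frac{i \sqrt{6}}{12}\right)^{2}$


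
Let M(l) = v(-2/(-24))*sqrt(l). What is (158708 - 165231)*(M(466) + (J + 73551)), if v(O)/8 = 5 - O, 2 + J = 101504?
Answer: -1141870719 - 769714*sqrt(466)/3 ≈ -1.1474e+9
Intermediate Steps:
J = 101502 (J = -2 + 101504 = 101502)
v(O) = 40 - 8*O (v(O) = 8*(5 - O) = 40 - 8*O)
M(l) = 118*sqrt(l)/3 (M(l) = (40 - (-16)/(-24))*sqrt(l) = (40 - (-16)*(-1)/24)*sqrt(l) = (40 - 8*1/12)*sqrt(l) = (40 - 2/3)*sqrt(l) = 118*sqrt(l)/3)
(158708 - 165231)*(M(466) + (J + 73551)) = (158708 - 165231)*(118*sqrt(466)/3 + (101502 + 73551)) = -6523*(118*sqrt(466)/3 + 175053) = -6523*(175053 + 118*sqrt(466)/3) = -1141870719 - 769714*sqrt(466)/3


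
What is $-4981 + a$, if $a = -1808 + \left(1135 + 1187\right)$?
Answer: $-4467$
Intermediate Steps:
$a = 514$ ($a = -1808 + 2322 = 514$)
$-4981 + a = -4981 + 514 = -4467$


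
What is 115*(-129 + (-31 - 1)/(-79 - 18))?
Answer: -1435315/97 ≈ -14797.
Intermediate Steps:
115*(-129 + (-31 - 1)/(-79 - 18)) = 115*(-129 - 32/(-97)) = 115*(-129 - 32*(-1/97)) = 115*(-129 + 32/97) = 115*(-12481/97) = -1435315/97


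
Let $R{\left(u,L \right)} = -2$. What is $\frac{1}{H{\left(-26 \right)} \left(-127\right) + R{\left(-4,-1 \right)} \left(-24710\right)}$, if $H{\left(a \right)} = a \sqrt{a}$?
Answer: $\frac{12355}{681454926} - \frac{1651 i \sqrt{26}}{1362909852} \approx 1.813 \cdot 10^{-5} - 6.1768 \cdot 10^{-6} i$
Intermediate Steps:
$H{\left(a \right)} = a^{\frac{3}{2}}$
$\frac{1}{H{\left(-26 \right)} \left(-127\right) + R{\left(-4,-1 \right)} \left(-24710\right)} = \frac{1}{\left(-26\right)^{\frac{3}{2}} \left(-127\right) - -49420} = \frac{1}{- 26 i \sqrt{26} \left(-127\right) + 49420} = \frac{1}{3302 i \sqrt{26} + 49420} = \frac{1}{49420 + 3302 i \sqrt{26}}$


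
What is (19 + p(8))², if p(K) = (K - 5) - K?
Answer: 196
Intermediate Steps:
p(K) = -5 (p(K) = (-5 + K) - K = -5)
(19 + p(8))² = (19 - 5)² = 14² = 196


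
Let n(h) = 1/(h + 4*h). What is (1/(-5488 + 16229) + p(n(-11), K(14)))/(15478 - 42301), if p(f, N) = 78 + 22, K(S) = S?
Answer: -1074101/288105843 ≈ -0.0037281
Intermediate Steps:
n(h) = 1/(5*h)
p(f, N) = 100
(1/(-5488 + 16229) + p(n(-11), K(14)))/(15478 - 42301) = (1/(-5488 + 16229) + 100)/(15478 - 42301) = (1/10741 + 100)/(-26823) = (1/10741 + 100)*(-1/26823) = (1074101/10741)*(-1/26823) = -1074101/288105843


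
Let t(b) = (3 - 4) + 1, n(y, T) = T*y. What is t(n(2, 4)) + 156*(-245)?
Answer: -38220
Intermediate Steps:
t(b) = 0 (t(b) = -1 + 1 = 0)
t(n(2, 4)) + 156*(-245) = 0 + 156*(-245) = 0 - 38220 = -38220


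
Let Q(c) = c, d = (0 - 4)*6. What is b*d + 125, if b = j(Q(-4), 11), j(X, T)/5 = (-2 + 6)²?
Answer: -1795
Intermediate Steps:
d = -24 (d = -4*6 = -24)
j(X, T) = 80 (j(X, T) = 5*(-2 + 6)² = 5*4² = 5*16 = 80)
b = 80
b*d + 125 = 80*(-24) + 125 = -1920 + 125 = -1795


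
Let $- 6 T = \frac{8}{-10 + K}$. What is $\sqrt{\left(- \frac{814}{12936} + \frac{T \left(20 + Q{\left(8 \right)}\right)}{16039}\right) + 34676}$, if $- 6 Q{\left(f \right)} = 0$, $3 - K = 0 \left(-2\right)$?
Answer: $\frac{\sqrt{15735529617390993}}{673638} \approx 186.21$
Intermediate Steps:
$K = 3$ ($K = 3 - 0 \left(-2\right) = 3 - 0 = 3 + 0 = 3$)
$Q{\left(f \right)} = 0$ ($Q{\left(f \right)} = \left(- \frac{1}{6}\right) 0 = 0$)
$T = \frac{4}{21}$ ($T = - \frac{8 \frac{1}{-10 + 3}}{6} = - \frac{8 \frac{1}{-7}}{6} = - \frac{8 \left(- \frac{1}{7}\right)}{6} = \left(- \frac{1}{6}\right) \left(- \frac{8}{7}\right) = \frac{4}{21} \approx 0.19048$)
$\sqrt{\left(- \frac{814}{12936} + \frac{T \left(20 + Q{\left(8 \right)}\right)}{16039}\right) + 34676} = \sqrt{\left(- \frac{814}{12936} + \frac{\frac{4}{21} \left(20 + 0\right)}{16039}\right) + 34676} = \sqrt{\left(\left(-814\right) \frac{1}{12936} + \frac{4}{21} \cdot 20 \cdot \frac{1}{16039}\right) + 34676} = \sqrt{\left(- \frac{37}{588} + \frac{80}{21} \cdot \frac{1}{16039}\right) + 34676} = \sqrt{\left(- \frac{37}{588} + \frac{80}{336819}\right) + 34676} = \sqrt{- \frac{591203}{9430932} + 34676} = \sqrt{\frac{327026406829}{9430932}} = \frac{\sqrt{15735529617390993}}{673638}$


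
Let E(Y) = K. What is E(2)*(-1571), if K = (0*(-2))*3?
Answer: 0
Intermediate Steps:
K = 0 (K = 0*3 = 0)
E(Y) = 0
E(2)*(-1571) = 0*(-1571) = 0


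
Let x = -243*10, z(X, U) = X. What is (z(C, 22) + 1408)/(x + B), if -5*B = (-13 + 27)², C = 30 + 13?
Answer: -7255/12346 ≈ -0.58764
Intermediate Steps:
C = 43
x = -2430
B = -196/5 (B = -(-13 + 27)²/5 = -⅕*14² = -⅕*196 = -196/5 ≈ -39.200)
(z(C, 22) + 1408)/(x + B) = (43 + 1408)/(-2430 - 196/5) = 1451/(-12346/5) = 1451*(-5/12346) = -7255/12346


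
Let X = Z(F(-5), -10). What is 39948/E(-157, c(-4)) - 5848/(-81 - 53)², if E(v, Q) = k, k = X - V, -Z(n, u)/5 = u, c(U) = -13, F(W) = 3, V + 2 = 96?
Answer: -44847725/49379 ≈ -908.23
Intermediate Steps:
V = 94 (V = -2 + 96 = 94)
Z(n, u) = -5*u
X = 50 (X = -5*(-10) = 50)
k = -44 (k = 50 - 1*94 = 50 - 94 = -44)
E(v, Q) = -44
39948/E(-157, c(-4)) - 5848/(-81 - 53)² = 39948/(-44) - 5848/(-81 - 53)² = 39948*(-1/44) - 5848/((-134)²) = -9987/11 - 5848/17956 = -9987/11 - 5848*1/17956 = -9987/11 - 1462/4489 = -44847725/49379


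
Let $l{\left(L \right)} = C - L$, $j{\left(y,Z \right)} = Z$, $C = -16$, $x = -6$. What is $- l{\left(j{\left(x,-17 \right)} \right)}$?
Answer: $-1$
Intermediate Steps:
$l{\left(L \right)} = -16 - L$
$- l{\left(j{\left(x,-17 \right)} \right)} = - (-16 - -17) = - (-16 + 17) = \left(-1\right) 1 = -1$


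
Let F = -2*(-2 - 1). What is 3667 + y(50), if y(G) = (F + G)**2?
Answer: 6803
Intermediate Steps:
F = 6 (F = -2*(-3) = 6)
y(G) = (6 + G)**2
3667 + y(50) = 3667 + (6 + 50)**2 = 3667 + 56**2 = 3667 + 3136 = 6803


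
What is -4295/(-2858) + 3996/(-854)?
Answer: -3876319/1220366 ≈ -3.1764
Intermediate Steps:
-4295/(-2858) + 3996/(-854) = -4295*(-1/2858) + 3996*(-1/854) = 4295/2858 - 1998/427 = -3876319/1220366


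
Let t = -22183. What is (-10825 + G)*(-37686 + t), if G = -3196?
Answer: 839423249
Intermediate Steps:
(-10825 + G)*(-37686 + t) = (-10825 - 3196)*(-37686 - 22183) = -14021*(-59869) = 839423249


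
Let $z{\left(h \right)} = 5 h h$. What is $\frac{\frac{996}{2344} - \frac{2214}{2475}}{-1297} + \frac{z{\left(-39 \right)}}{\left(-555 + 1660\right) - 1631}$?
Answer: $- \frac{397373257386}{27485018825} \approx -14.458$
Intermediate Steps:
$z{\left(h \right)} = 5 h^{2}$
$\frac{\frac{996}{2344} - \frac{2214}{2475}}{-1297} + \frac{z{\left(-39 \right)}}{\left(-555 + 1660\right) - 1631} = \frac{\frac{996}{2344} - \frac{2214}{2475}}{-1297} + \frac{5 \left(-39\right)^{2}}{\left(-555 + 1660\right) - 1631} = \left(996 \cdot \frac{1}{2344} - \frac{246}{275}\right) \left(- \frac{1}{1297}\right) + \frac{5 \cdot 1521}{1105 - 1631} = \left(\frac{249}{586} - \frac{246}{275}\right) \left(- \frac{1}{1297}\right) + \frac{7605}{-526} = \left(- \frac{75681}{161150}\right) \left(- \frac{1}{1297}\right) + 7605 \left(- \frac{1}{526}\right) = \frac{75681}{209011550} - \frac{7605}{526} = - \frac{397373257386}{27485018825}$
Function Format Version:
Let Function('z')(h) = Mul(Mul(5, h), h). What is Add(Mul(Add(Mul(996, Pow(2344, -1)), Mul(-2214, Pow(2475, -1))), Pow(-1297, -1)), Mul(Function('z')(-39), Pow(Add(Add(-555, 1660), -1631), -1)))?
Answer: Rational(-397373257386, 27485018825) ≈ -14.458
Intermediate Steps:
Function('z')(h) = Mul(5, Pow(h, 2))
Add(Mul(Add(Mul(996, Pow(2344, -1)), Mul(-2214, Pow(2475, -1))), Pow(-1297, -1)), Mul(Function('z')(-39), Pow(Add(Add(-555, 1660), -1631), -1))) = Add(Mul(Add(Mul(996, Pow(2344, -1)), Mul(-2214, Pow(2475, -1))), Pow(-1297, -1)), Mul(Mul(5, Pow(-39, 2)), Pow(Add(Add(-555, 1660), -1631), -1))) = Add(Mul(Add(Mul(996, Rational(1, 2344)), Mul(-2214, Rational(1, 2475))), Rational(-1, 1297)), Mul(Mul(5, 1521), Pow(Add(1105, -1631), -1))) = Add(Mul(Add(Rational(249, 586), Rational(-246, 275)), Rational(-1, 1297)), Mul(7605, Pow(-526, -1))) = Add(Mul(Rational(-75681, 161150), Rational(-1, 1297)), Mul(7605, Rational(-1, 526))) = Add(Rational(75681, 209011550), Rational(-7605, 526)) = Rational(-397373257386, 27485018825)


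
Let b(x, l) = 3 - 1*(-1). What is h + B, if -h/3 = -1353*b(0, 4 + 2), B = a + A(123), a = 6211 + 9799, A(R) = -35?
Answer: 32211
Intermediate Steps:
a = 16010
b(x, l) = 4 (b(x, l) = 3 + 1 = 4)
B = 15975 (B = 16010 - 35 = 15975)
h = 16236 (h = -(-4059)*4 = -3*(-5412) = 16236)
h + B = 16236 + 15975 = 32211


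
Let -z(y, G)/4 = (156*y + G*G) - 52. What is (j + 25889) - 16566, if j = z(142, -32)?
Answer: -83173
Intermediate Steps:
z(y, G) = 208 - 624*y - 4*G² (z(y, G) = -4*((156*y + G*G) - 52) = -4*((156*y + G²) - 52) = -4*((G² + 156*y) - 52) = -4*(-52 + G² + 156*y) = 208 - 624*y - 4*G²)
j = -92496 (j = 208 - 624*142 - 4*(-32)² = 208 - 88608 - 4*1024 = 208 - 88608 - 4096 = -92496)
(j + 25889) - 16566 = (-92496 + 25889) - 16566 = -66607 - 16566 = -83173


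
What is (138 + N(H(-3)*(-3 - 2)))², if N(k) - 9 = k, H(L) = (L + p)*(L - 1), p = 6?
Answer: 42849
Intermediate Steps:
H(L) = (-1 + L)*(6 + L) (H(L) = (L + 6)*(L - 1) = (6 + L)*(-1 + L) = (-1 + L)*(6 + L))
N(k) = 9 + k
(138 + N(H(-3)*(-3 - 2)))² = (138 + (9 + (-6 + (-3)² + 5*(-3))*(-3 - 2)))² = (138 + (9 + (-6 + 9 - 15)*(-5)))² = (138 + (9 - 12*(-5)))² = (138 + (9 + 60))² = (138 + 69)² = 207² = 42849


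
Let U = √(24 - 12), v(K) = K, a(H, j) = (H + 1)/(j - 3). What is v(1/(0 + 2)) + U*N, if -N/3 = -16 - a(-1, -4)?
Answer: ½ + 96*√3 ≈ 166.78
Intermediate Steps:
a(H, j) = (1 + H)/(-3 + j)
N = 48 (N = -3*(-16 - (1 - 1)/(-3 - 4)) = -3*(-16 - 0/(-7)) = -3*(-16 - (-1)*0/7) = -3*(-16 - 1*0) = -3*(-16 + 0) = -3*(-16) = 48)
U = 2*√3 (U = √12 = 2*√3 ≈ 3.4641)
v(1/(0 + 2)) + U*N = 1/(0 + 2) + (2*√3)*48 = 1/2 + 96*√3 = ½ + 96*√3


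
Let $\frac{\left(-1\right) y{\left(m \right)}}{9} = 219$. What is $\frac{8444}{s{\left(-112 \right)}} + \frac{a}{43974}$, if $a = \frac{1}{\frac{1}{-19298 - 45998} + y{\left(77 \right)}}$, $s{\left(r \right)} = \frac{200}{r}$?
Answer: $- \frac{47787840093366752}{10106043194925} \approx -4728.6$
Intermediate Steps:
$y{\left(m \right)} = -1971$ ($y{\left(m \right)} = \left(-9\right) 219 = -1971$)
$a = - \frac{65296}{128698417}$ ($a = \frac{1}{\frac{1}{-19298 - 45998} - 1971} = \frac{1}{\frac{1}{-65296} - 1971} = \frac{1}{- \frac{1}{65296} - 1971} = \frac{1}{- \frac{128698417}{65296}} = - \frac{65296}{128698417} \approx -0.00050736$)
$\frac{8444}{s{\left(-112 \right)}} + \frac{a}{43974} = \frac{8444}{200 \frac{1}{-112}} - \frac{65296}{128698417 \cdot 43974} = \frac{8444}{200 \left(- \frac{1}{112}\right)} - \frac{4664}{404241727797} = \frac{8444}{- \frac{25}{14}} - \frac{4664}{404241727797} = 8444 \left(- \frac{14}{25}\right) - \frac{4664}{404241727797} = - \frac{118216}{25} - \frac{4664}{404241727797} = - \frac{47787840093366752}{10106043194925}$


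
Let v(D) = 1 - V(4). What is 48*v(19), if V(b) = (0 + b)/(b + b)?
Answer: 24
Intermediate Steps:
V(b) = ½ (V(b) = b/((2*b)) = b*(1/(2*b)) = ½)
v(D) = ½ (v(D) = 1 - 1*½ = 1 - ½ = ½)
48*v(19) = 48*(½) = 24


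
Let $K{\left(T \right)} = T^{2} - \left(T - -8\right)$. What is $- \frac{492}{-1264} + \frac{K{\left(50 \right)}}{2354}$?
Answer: $\frac{48237}{33812} \approx 1.4266$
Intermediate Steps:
$K{\left(T \right)} = -8 + T^{2} - T$ ($K{\left(T \right)} = T^{2} - \left(T + 8\right) = T^{2} - \left(8 + T\right) = -8 + T^{2} - T$)
$- \frac{492}{-1264} + \frac{K{\left(50 \right)}}{2354} = - \frac{492}{-1264} + \frac{-8 + 50^{2} - 50}{2354} = \left(-492\right) \left(- \frac{1}{1264}\right) + \left(-8 + 2500 - 50\right) \frac{1}{2354} = \frac{123}{316} + 2442 \cdot \frac{1}{2354} = \frac{123}{316} + \frac{111}{107} = \frac{48237}{33812}$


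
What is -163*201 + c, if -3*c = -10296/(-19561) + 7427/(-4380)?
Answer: -8421024161953/257031540 ≈ -32763.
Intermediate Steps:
c = 100183067/257031540 (c = -(-10296/(-19561) + 7427/(-4380))/3 = -(-10296*(-1/19561) + 7427*(-1/4380))/3 = -(10296/19561 - 7427/4380)/3 = -⅓*(-100183067/85677180) = 100183067/257031540 ≈ 0.38977)
-163*201 + c = -163*201 + 100183067/257031540 = -32763 + 100183067/257031540 = -8421024161953/257031540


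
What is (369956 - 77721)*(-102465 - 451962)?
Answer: -162022974345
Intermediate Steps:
(369956 - 77721)*(-102465 - 451962) = 292235*(-554427) = -162022974345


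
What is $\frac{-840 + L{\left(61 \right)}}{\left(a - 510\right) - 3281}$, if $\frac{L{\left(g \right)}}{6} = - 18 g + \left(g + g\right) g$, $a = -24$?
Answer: $- \frac{37224}{3815} \approx -9.7573$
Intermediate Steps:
$L{\left(g \right)} = - 108 g + 12 g^{2}$ ($L{\left(g \right)} = 6 \left(- 18 g + \left(g + g\right) g\right) = 6 \left(- 18 g + 2 g g\right) = 6 \left(- 18 g + 2 g^{2}\right) = - 108 g + 12 g^{2}$)
$\frac{-840 + L{\left(61 \right)}}{\left(a - 510\right) - 3281} = \frac{-840 + 12 \cdot 61 \left(-9 + 61\right)}{\left(-24 - 510\right) - 3281} = \frac{-840 + 12 \cdot 61 \cdot 52}{\left(-24 - 510\right) - 3281} = \frac{-840 + 38064}{-534 - 3281} = \frac{37224}{-3815} = 37224 \left(- \frac{1}{3815}\right) = - \frac{37224}{3815}$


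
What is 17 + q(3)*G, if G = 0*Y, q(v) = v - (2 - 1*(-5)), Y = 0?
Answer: 17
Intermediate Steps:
q(v) = -7 + v (q(v) = v - (2 + 5) = v - 1*7 = v - 7 = -7 + v)
G = 0 (G = 0*0 = 0)
17 + q(3)*G = 17 + (-7 + 3)*0 = 17 - 4*0 = 17 + 0 = 17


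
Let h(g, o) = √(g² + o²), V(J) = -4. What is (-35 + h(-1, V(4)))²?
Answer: (35 - √17)² ≈ 953.38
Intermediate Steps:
(-35 + h(-1, V(4)))² = (-35 + √((-1)² + (-4)²))² = (-35 + √(1 + 16))² = (-35 + √17)²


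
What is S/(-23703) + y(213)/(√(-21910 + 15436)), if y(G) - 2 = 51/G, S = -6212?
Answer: 6212/23703 - 53*I*√6474/153218 ≈ 0.26208 - 0.027833*I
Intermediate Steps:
y(G) = 2 + 51/G
S/(-23703) + y(213)/(√(-21910 + 15436)) = -6212/(-23703) + (2 + 51/213)/(√(-21910 + 15436)) = -6212*(-1/23703) + (2 + 51*(1/213))/(√(-6474)) = 6212/23703 + (2 + 17/71)/((I*√6474)) = 6212/23703 + 159*(-I*√6474/6474)/71 = 6212/23703 - 53*I*√6474/153218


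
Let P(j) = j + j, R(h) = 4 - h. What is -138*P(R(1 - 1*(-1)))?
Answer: -552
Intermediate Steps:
P(j) = 2*j
-138*P(R(1 - 1*(-1))) = -276*(4 - (1 - 1*(-1))) = -276*(4 - (1 + 1)) = -276*(4 - 1*2) = -276*(4 - 2) = -276*2 = -138*4 = -552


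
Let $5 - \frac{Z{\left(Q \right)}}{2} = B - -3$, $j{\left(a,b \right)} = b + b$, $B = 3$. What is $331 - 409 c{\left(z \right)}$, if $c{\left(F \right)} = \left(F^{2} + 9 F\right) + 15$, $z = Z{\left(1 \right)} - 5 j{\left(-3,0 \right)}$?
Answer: $-78$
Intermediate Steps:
$j{\left(a,b \right)} = 2 b$
$Z{\left(Q \right)} = -2$ ($Z{\left(Q \right)} = 10 - 2 \left(3 - -3\right) = 10 - 2 \left(3 + 3\right) = 10 - 12 = -2$)
$z = -2$ ($z = -2 - 5 \cdot 2 \cdot 0 = -2 - 0 = -2 + 0 = -2$)
$c{\left(F \right)} = 15 + F^{2} + 9 F$
$331 - 409 c{\left(z \right)} = 331 - 409 \left(15 + \left(-2\right)^{2} + 9 \left(-2\right)\right) = 331 - 409 \left(15 + 4 - 18\right) = 331 - 409 = -78$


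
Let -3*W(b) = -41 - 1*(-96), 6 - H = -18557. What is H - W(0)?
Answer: 55744/3 ≈ 18581.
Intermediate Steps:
H = 18563 (H = 6 - 1*(-18557) = 6 + 18557 = 18563)
W(b) = -55/3 (W(b) = -(-41 - 1*(-96))/3 = -(-41 + 96)/3 = -⅓*55 = -55/3)
H - W(0) = 18563 - 1*(-55/3) = 18563 + 55/3 = 55744/3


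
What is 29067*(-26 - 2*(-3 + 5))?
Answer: -872010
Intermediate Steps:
29067*(-26 - 2*(-3 + 5)) = 29067*(-26 - 2*2) = 29067*(-26 - 4) = 29067*(-30) = -872010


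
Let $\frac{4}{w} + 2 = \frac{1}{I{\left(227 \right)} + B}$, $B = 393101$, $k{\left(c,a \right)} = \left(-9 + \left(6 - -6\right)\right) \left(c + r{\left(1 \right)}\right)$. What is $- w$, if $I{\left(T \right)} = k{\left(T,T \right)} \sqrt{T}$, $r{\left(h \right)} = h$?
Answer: $\frac{21673262644}{10836617529} - \frac{16 \sqrt{227}}{3612205843} \approx 2.0$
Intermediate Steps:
$k{\left(c,a \right)} = 3 + 3 c$ ($k{\left(c,a \right)} = \left(-9 + \left(6 - -6\right)\right) \left(c + 1\right) = \left(-9 + \left(6 + 6\right)\right) \left(1 + c\right) = \left(-9 + 12\right) \left(1 + c\right) = 3 \left(1 + c\right) = 3 + 3 c$)
$I{\left(T \right)} = \sqrt{T} \left(3 + 3 T\right)$ ($I{\left(T \right)} = \left(3 + 3 T\right) \sqrt{T} = \sqrt{T} \left(3 + 3 T\right)$)
$w = \frac{4}{-2 + \frac{1}{393101 + 684 \sqrt{227}}}$ ($w = \frac{4}{-2 + \frac{1}{3 \sqrt{227} \left(1 + 227\right) + 393101}} = \frac{4}{-2 + \frac{1}{3 \sqrt{227} \cdot 228 + 393101}} = \frac{4}{-2 + \frac{1}{684 \sqrt{227} + 393101}} = \frac{4}{-2 + \frac{1}{393101 + 684 \sqrt{227}}} \approx -2.0$)
$- w = - (- \frac{21673262644}{10836617529} + \frac{16 \sqrt{227}}{3612205843}) = \frac{21673262644}{10836617529} - \frac{16 \sqrt{227}}{3612205843}$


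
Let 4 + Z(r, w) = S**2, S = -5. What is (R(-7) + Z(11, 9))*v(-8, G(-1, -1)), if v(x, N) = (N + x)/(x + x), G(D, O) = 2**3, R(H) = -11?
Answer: 0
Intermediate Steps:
G(D, O) = 8
v(x, N) = (N + x)/(2*x) (v(x, N) = (N + x)/((2*x)) = (N + x)*(1/(2*x)) = (N + x)/(2*x))
Z(r, w) = 21 (Z(r, w) = -4 + (-5)**2 = -4 + 25 = 21)
(R(-7) + Z(11, 9))*v(-8, G(-1, -1)) = (-11 + 21)*((1/2)*(8 - 8)/(-8)) = 10*((1/2)*(-1/8)*0) = 10*0 = 0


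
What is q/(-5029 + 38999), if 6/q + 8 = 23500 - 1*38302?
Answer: -3/251547850 ≈ -1.1926e-8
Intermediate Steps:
q = -3/7405 (q = 6/(-8 + (23500 - 1*38302)) = 6/(-8 + (23500 - 38302)) = 6/(-8 - 14802) = 6/(-14810) = 6*(-1/14810) = -3/7405 ≈ -0.00040513)
q/(-5029 + 38999) = -3/(7405*(-5029 + 38999)) = -3/7405/33970 = -3/7405*1/33970 = -3/251547850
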